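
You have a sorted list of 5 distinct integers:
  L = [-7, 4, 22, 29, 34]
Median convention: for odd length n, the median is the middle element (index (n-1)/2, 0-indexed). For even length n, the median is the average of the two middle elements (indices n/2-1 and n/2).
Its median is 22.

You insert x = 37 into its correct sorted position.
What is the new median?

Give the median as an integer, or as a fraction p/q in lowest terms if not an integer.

Old list (sorted, length 5): [-7, 4, 22, 29, 34]
Old median = 22
Insert x = 37
Old length odd (5). Middle was index 2 = 22.
New length even (6). New median = avg of two middle elements.
x = 37: 5 elements are < x, 0 elements are > x.
New sorted list: [-7, 4, 22, 29, 34, 37]
New median = 51/2

Answer: 51/2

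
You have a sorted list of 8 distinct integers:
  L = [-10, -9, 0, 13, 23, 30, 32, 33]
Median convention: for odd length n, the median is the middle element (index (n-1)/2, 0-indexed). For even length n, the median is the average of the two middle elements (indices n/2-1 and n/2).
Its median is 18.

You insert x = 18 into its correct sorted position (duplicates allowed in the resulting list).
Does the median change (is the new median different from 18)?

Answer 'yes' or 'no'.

Old median = 18
Insert x = 18
New median = 18
Changed? no

Answer: no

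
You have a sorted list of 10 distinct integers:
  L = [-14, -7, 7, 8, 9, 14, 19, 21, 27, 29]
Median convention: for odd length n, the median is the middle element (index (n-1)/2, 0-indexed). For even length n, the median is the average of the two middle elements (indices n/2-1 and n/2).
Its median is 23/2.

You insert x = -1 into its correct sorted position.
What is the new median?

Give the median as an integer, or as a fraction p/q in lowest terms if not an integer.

Answer: 9

Derivation:
Old list (sorted, length 10): [-14, -7, 7, 8, 9, 14, 19, 21, 27, 29]
Old median = 23/2
Insert x = -1
Old length even (10). Middle pair: indices 4,5 = 9,14.
New length odd (11). New median = single middle element.
x = -1: 2 elements are < x, 8 elements are > x.
New sorted list: [-14, -7, -1, 7, 8, 9, 14, 19, 21, 27, 29]
New median = 9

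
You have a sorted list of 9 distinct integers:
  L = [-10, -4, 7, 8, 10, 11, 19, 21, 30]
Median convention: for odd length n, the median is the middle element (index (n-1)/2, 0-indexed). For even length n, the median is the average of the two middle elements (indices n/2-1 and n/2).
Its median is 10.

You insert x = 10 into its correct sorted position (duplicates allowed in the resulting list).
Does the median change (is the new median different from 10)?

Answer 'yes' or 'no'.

Answer: no

Derivation:
Old median = 10
Insert x = 10
New median = 10
Changed? no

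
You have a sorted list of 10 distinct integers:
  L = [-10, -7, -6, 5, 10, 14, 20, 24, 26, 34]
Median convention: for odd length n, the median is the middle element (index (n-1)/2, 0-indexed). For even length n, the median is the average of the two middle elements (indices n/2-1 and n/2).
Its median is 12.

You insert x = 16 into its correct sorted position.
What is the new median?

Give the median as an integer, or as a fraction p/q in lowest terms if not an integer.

Old list (sorted, length 10): [-10, -7, -6, 5, 10, 14, 20, 24, 26, 34]
Old median = 12
Insert x = 16
Old length even (10). Middle pair: indices 4,5 = 10,14.
New length odd (11). New median = single middle element.
x = 16: 6 elements are < x, 4 elements are > x.
New sorted list: [-10, -7, -6, 5, 10, 14, 16, 20, 24, 26, 34]
New median = 14

Answer: 14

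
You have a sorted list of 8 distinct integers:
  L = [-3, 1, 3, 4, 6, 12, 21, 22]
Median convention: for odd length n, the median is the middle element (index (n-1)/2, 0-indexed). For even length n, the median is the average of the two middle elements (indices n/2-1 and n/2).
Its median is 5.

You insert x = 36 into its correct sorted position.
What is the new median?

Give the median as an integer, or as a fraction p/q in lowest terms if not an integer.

Answer: 6

Derivation:
Old list (sorted, length 8): [-3, 1, 3, 4, 6, 12, 21, 22]
Old median = 5
Insert x = 36
Old length even (8). Middle pair: indices 3,4 = 4,6.
New length odd (9). New median = single middle element.
x = 36: 8 elements are < x, 0 elements are > x.
New sorted list: [-3, 1, 3, 4, 6, 12, 21, 22, 36]
New median = 6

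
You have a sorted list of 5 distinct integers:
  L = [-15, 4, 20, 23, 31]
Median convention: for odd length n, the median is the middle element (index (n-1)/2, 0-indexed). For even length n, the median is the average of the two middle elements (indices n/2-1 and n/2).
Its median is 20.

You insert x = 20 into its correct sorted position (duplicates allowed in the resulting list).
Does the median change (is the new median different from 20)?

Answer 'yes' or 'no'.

Old median = 20
Insert x = 20
New median = 20
Changed? no

Answer: no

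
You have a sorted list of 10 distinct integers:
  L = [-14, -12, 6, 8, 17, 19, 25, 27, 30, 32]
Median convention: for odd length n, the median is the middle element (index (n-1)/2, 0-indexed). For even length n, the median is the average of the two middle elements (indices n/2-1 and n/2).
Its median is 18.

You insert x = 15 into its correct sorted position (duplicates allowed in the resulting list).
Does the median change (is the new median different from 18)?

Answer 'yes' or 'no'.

Answer: yes

Derivation:
Old median = 18
Insert x = 15
New median = 17
Changed? yes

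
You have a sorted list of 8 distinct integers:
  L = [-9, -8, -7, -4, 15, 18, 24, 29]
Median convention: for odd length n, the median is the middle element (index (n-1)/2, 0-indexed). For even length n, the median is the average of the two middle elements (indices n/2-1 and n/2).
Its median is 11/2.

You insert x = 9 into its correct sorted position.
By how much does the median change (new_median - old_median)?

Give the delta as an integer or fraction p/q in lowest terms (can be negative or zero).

Old median = 11/2
After inserting x = 9: new sorted = [-9, -8, -7, -4, 9, 15, 18, 24, 29]
New median = 9
Delta = 9 - 11/2 = 7/2

Answer: 7/2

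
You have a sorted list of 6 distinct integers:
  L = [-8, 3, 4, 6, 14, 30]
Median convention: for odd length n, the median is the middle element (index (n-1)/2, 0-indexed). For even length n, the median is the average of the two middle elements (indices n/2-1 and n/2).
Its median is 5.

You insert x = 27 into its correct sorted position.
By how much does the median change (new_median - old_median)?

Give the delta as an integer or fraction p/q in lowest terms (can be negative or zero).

Answer: 1

Derivation:
Old median = 5
After inserting x = 27: new sorted = [-8, 3, 4, 6, 14, 27, 30]
New median = 6
Delta = 6 - 5 = 1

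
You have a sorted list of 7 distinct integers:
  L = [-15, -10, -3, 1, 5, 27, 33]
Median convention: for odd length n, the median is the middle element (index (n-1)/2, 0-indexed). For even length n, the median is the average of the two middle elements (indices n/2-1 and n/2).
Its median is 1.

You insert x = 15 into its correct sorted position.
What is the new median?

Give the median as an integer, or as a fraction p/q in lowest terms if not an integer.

Old list (sorted, length 7): [-15, -10, -3, 1, 5, 27, 33]
Old median = 1
Insert x = 15
Old length odd (7). Middle was index 3 = 1.
New length even (8). New median = avg of two middle elements.
x = 15: 5 elements are < x, 2 elements are > x.
New sorted list: [-15, -10, -3, 1, 5, 15, 27, 33]
New median = 3

Answer: 3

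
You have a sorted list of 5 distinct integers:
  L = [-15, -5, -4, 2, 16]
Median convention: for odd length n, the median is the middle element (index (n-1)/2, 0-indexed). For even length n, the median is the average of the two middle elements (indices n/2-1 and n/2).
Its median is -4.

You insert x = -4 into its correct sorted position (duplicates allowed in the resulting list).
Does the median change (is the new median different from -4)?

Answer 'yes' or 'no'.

Old median = -4
Insert x = -4
New median = -4
Changed? no

Answer: no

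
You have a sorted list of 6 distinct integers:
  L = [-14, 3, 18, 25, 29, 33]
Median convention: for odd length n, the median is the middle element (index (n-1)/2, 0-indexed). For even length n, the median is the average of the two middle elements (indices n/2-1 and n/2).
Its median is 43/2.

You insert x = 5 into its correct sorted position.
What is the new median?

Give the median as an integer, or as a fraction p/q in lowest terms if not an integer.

Answer: 18

Derivation:
Old list (sorted, length 6): [-14, 3, 18, 25, 29, 33]
Old median = 43/2
Insert x = 5
Old length even (6). Middle pair: indices 2,3 = 18,25.
New length odd (7). New median = single middle element.
x = 5: 2 elements are < x, 4 elements are > x.
New sorted list: [-14, 3, 5, 18, 25, 29, 33]
New median = 18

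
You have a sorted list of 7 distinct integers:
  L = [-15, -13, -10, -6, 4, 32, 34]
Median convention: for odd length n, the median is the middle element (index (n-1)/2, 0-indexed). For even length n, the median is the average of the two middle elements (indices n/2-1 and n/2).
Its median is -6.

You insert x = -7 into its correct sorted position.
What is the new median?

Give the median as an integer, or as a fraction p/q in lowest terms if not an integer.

Answer: -13/2

Derivation:
Old list (sorted, length 7): [-15, -13, -10, -6, 4, 32, 34]
Old median = -6
Insert x = -7
Old length odd (7). Middle was index 3 = -6.
New length even (8). New median = avg of two middle elements.
x = -7: 3 elements are < x, 4 elements are > x.
New sorted list: [-15, -13, -10, -7, -6, 4, 32, 34]
New median = -13/2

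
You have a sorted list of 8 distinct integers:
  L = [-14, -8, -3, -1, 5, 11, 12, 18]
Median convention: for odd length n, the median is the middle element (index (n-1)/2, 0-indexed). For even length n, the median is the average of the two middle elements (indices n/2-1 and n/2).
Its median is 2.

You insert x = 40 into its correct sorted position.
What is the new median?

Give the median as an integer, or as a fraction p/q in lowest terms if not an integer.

Answer: 5

Derivation:
Old list (sorted, length 8): [-14, -8, -3, -1, 5, 11, 12, 18]
Old median = 2
Insert x = 40
Old length even (8). Middle pair: indices 3,4 = -1,5.
New length odd (9). New median = single middle element.
x = 40: 8 elements are < x, 0 elements are > x.
New sorted list: [-14, -8, -3, -1, 5, 11, 12, 18, 40]
New median = 5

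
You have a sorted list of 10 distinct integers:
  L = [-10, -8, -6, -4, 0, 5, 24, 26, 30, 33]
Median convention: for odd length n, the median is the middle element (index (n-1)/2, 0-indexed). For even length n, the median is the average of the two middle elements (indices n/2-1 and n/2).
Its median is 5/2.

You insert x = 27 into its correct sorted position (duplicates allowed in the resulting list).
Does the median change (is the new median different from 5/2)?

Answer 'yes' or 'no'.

Answer: yes

Derivation:
Old median = 5/2
Insert x = 27
New median = 5
Changed? yes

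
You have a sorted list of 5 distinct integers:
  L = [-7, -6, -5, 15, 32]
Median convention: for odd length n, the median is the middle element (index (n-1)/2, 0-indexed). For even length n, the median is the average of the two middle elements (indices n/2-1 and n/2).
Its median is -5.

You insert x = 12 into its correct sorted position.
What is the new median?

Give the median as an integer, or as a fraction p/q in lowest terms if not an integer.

Answer: 7/2

Derivation:
Old list (sorted, length 5): [-7, -6, -5, 15, 32]
Old median = -5
Insert x = 12
Old length odd (5). Middle was index 2 = -5.
New length even (6). New median = avg of two middle elements.
x = 12: 3 elements are < x, 2 elements are > x.
New sorted list: [-7, -6, -5, 12, 15, 32]
New median = 7/2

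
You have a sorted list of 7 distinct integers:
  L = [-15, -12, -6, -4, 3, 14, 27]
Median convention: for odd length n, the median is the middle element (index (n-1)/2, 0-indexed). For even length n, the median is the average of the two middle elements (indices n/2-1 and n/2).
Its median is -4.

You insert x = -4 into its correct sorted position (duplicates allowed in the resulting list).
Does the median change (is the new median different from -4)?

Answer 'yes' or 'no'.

Answer: no

Derivation:
Old median = -4
Insert x = -4
New median = -4
Changed? no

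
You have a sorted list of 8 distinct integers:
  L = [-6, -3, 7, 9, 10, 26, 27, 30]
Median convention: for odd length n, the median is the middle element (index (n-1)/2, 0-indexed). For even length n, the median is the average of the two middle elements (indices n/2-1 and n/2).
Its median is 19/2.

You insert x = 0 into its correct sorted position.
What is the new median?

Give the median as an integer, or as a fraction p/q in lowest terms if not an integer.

Old list (sorted, length 8): [-6, -3, 7, 9, 10, 26, 27, 30]
Old median = 19/2
Insert x = 0
Old length even (8). Middle pair: indices 3,4 = 9,10.
New length odd (9). New median = single middle element.
x = 0: 2 elements are < x, 6 elements are > x.
New sorted list: [-6, -3, 0, 7, 9, 10, 26, 27, 30]
New median = 9

Answer: 9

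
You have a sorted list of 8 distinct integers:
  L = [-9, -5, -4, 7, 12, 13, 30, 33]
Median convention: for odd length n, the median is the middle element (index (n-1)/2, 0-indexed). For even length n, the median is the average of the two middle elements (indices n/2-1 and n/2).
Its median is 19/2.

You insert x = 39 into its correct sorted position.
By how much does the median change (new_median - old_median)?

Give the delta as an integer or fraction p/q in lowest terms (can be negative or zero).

Answer: 5/2

Derivation:
Old median = 19/2
After inserting x = 39: new sorted = [-9, -5, -4, 7, 12, 13, 30, 33, 39]
New median = 12
Delta = 12 - 19/2 = 5/2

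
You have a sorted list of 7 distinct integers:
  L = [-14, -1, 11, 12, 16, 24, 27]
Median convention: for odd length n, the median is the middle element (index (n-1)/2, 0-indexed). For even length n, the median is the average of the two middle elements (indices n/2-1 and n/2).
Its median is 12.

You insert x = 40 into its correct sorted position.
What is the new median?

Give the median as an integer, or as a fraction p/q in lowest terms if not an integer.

Old list (sorted, length 7): [-14, -1, 11, 12, 16, 24, 27]
Old median = 12
Insert x = 40
Old length odd (7). Middle was index 3 = 12.
New length even (8). New median = avg of two middle elements.
x = 40: 7 elements are < x, 0 elements are > x.
New sorted list: [-14, -1, 11, 12, 16, 24, 27, 40]
New median = 14

Answer: 14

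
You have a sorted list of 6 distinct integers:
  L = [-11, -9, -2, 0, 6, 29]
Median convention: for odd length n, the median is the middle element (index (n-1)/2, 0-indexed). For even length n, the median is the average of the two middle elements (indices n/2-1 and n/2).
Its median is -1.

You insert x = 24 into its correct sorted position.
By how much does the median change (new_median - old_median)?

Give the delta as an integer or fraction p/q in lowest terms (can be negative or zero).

Old median = -1
After inserting x = 24: new sorted = [-11, -9, -2, 0, 6, 24, 29]
New median = 0
Delta = 0 - -1 = 1

Answer: 1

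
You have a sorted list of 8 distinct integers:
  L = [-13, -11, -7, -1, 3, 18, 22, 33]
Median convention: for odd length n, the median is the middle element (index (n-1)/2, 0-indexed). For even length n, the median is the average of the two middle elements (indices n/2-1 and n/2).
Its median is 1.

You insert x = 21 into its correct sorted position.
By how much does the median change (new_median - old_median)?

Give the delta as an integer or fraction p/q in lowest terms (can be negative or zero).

Old median = 1
After inserting x = 21: new sorted = [-13, -11, -7, -1, 3, 18, 21, 22, 33]
New median = 3
Delta = 3 - 1 = 2

Answer: 2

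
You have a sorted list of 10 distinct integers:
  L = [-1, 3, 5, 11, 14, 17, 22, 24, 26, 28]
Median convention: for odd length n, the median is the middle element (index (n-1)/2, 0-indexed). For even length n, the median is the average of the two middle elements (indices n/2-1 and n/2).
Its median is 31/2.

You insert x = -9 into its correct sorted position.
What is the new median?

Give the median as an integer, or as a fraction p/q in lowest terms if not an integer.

Old list (sorted, length 10): [-1, 3, 5, 11, 14, 17, 22, 24, 26, 28]
Old median = 31/2
Insert x = -9
Old length even (10). Middle pair: indices 4,5 = 14,17.
New length odd (11). New median = single middle element.
x = -9: 0 elements are < x, 10 elements are > x.
New sorted list: [-9, -1, 3, 5, 11, 14, 17, 22, 24, 26, 28]
New median = 14

Answer: 14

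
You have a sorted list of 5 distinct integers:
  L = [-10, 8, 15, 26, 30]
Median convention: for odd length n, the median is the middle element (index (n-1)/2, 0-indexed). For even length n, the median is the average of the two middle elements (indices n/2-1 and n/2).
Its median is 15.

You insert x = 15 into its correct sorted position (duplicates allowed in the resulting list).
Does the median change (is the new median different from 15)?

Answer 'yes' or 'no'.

Answer: no

Derivation:
Old median = 15
Insert x = 15
New median = 15
Changed? no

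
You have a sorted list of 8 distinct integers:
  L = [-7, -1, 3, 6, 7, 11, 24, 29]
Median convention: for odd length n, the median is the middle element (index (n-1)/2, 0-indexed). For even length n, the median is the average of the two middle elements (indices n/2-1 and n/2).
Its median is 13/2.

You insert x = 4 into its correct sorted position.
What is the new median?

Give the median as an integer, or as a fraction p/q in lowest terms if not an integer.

Old list (sorted, length 8): [-7, -1, 3, 6, 7, 11, 24, 29]
Old median = 13/2
Insert x = 4
Old length even (8). Middle pair: indices 3,4 = 6,7.
New length odd (9). New median = single middle element.
x = 4: 3 elements are < x, 5 elements are > x.
New sorted list: [-7, -1, 3, 4, 6, 7, 11, 24, 29]
New median = 6

Answer: 6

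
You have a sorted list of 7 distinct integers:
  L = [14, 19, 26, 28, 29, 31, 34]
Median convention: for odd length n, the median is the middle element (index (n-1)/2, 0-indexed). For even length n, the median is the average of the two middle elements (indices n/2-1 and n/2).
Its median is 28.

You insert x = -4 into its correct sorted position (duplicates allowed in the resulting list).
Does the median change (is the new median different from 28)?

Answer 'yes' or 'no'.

Answer: yes

Derivation:
Old median = 28
Insert x = -4
New median = 27
Changed? yes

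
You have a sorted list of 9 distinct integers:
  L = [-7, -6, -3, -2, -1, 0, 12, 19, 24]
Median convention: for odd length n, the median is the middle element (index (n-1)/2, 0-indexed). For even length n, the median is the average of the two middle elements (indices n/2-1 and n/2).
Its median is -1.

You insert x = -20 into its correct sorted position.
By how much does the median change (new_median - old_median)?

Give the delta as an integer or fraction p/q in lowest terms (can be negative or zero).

Old median = -1
After inserting x = -20: new sorted = [-20, -7, -6, -3, -2, -1, 0, 12, 19, 24]
New median = -3/2
Delta = -3/2 - -1 = -1/2

Answer: -1/2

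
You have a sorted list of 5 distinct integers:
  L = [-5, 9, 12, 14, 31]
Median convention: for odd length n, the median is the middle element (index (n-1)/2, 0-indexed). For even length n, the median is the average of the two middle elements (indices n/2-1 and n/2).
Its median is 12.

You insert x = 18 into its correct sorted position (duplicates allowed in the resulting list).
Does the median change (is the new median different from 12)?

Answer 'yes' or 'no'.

Old median = 12
Insert x = 18
New median = 13
Changed? yes

Answer: yes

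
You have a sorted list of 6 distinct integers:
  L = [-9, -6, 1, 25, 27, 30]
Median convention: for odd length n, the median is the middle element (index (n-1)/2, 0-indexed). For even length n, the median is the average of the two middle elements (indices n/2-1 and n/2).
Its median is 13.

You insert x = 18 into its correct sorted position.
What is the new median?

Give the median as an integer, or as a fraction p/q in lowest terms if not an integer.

Answer: 18

Derivation:
Old list (sorted, length 6): [-9, -6, 1, 25, 27, 30]
Old median = 13
Insert x = 18
Old length even (6). Middle pair: indices 2,3 = 1,25.
New length odd (7). New median = single middle element.
x = 18: 3 elements are < x, 3 elements are > x.
New sorted list: [-9, -6, 1, 18, 25, 27, 30]
New median = 18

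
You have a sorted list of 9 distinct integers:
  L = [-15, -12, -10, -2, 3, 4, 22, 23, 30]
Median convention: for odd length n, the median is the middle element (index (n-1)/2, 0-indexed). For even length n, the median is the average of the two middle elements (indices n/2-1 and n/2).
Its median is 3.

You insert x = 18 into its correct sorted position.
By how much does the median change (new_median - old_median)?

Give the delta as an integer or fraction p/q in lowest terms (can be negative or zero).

Answer: 1/2

Derivation:
Old median = 3
After inserting x = 18: new sorted = [-15, -12, -10, -2, 3, 4, 18, 22, 23, 30]
New median = 7/2
Delta = 7/2 - 3 = 1/2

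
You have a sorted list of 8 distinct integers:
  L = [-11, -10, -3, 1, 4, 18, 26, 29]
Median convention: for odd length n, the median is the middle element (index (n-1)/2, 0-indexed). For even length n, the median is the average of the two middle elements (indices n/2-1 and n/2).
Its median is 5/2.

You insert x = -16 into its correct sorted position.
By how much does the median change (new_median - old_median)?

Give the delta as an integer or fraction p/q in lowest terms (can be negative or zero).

Answer: -3/2

Derivation:
Old median = 5/2
After inserting x = -16: new sorted = [-16, -11, -10, -3, 1, 4, 18, 26, 29]
New median = 1
Delta = 1 - 5/2 = -3/2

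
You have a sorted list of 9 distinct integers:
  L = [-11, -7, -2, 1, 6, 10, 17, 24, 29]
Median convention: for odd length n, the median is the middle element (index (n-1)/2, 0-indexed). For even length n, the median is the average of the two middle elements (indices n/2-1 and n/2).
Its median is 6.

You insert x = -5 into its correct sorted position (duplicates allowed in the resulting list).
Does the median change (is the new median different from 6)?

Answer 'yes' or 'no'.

Old median = 6
Insert x = -5
New median = 7/2
Changed? yes

Answer: yes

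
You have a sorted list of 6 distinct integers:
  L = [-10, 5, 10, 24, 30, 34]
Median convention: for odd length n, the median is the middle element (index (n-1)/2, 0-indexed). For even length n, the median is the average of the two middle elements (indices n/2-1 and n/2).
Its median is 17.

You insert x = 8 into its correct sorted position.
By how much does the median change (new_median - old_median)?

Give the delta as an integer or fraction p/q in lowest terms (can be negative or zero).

Old median = 17
After inserting x = 8: new sorted = [-10, 5, 8, 10, 24, 30, 34]
New median = 10
Delta = 10 - 17 = -7

Answer: -7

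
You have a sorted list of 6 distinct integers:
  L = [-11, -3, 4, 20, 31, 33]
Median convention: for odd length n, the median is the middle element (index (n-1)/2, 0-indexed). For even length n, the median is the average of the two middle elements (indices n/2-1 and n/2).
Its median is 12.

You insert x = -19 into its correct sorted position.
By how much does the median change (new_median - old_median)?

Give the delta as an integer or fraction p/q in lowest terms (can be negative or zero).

Answer: -8

Derivation:
Old median = 12
After inserting x = -19: new sorted = [-19, -11, -3, 4, 20, 31, 33]
New median = 4
Delta = 4 - 12 = -8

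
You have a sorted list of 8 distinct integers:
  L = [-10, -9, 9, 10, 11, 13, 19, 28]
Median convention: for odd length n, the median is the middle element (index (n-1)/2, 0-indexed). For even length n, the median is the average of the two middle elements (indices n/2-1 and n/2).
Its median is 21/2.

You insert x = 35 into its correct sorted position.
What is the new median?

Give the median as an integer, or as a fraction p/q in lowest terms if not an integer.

Answer: 11

Derivation:
Old list (sorted, length 8): [-10, -9, 9, 10, 11, 13, 19, 28]
Old median = 21/2
Insert x = 35
Old length even (8). Middle pair: indices 3,4 = 10,11.
New length odd (9). New median = single middle element.
x = 35: 8 elements are < x, 0 elements are > x.
New sorted list: [-10, -9, 9, 10, 11, 13, 19, 28, 35]
New median = 11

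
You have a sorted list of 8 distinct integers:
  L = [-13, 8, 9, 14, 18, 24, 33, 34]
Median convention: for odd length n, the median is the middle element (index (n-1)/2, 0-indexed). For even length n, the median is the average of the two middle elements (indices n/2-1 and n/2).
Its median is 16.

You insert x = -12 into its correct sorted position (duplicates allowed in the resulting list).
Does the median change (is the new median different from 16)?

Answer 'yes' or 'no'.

Answer: yes

Derivation:
Old median = 16
Insert x = -12
New median = 14
Changed? yes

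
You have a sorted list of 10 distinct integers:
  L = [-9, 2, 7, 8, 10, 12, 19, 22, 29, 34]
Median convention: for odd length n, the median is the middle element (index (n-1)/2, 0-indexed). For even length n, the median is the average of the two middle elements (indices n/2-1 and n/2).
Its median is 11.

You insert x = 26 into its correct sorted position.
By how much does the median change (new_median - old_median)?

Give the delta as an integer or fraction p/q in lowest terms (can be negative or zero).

Answer: 1

Derivation:
Old median = 11
After inserting x = 26: new sorted = [-9, 2, 7, 8, 10, 12, 19, 22, 26, 29, 34]
New median = 12
Delta = 12 - 11 = 1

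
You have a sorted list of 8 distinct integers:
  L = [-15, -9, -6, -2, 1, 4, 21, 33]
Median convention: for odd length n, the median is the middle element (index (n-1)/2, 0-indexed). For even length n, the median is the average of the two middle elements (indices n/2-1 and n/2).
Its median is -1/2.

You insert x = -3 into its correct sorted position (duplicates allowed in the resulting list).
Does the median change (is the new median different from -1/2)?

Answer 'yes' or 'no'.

Old median = -1/2
Insert x = -3
New median = -2
Changed? yes

Answer: yes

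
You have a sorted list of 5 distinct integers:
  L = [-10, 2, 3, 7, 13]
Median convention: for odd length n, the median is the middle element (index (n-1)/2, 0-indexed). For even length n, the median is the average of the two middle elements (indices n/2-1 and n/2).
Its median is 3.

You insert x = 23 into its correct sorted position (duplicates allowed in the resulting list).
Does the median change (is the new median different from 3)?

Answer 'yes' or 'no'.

Answer: yes

Derivation:
Old median = 3
Insert x = 23
New median = 5
Changed? yes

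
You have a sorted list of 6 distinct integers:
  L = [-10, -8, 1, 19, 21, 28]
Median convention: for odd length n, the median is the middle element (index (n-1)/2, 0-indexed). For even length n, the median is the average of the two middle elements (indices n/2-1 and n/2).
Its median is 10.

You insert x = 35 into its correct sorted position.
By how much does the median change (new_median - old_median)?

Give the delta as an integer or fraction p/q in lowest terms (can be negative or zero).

Old median = 10
After inserting x = 35: new sorted = [-10, -8, 1, 19, 21, 28, 35]
New median = 19
Delta = 19 - 10 = 9

Answer: 9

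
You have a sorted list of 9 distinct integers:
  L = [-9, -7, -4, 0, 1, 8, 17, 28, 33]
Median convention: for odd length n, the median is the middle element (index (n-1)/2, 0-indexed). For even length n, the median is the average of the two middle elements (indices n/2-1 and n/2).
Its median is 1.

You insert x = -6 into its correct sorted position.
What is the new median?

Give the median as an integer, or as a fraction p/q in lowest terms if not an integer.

Old list (sorted, length 9): [-9, -7, -4, 0, 1, 8, 17, 28, 33]
Old median = 1
Insert x = -6
Old length odd (9). Middle was index 4 = 1.
New length even (10). New median = avg of two middle elements.
x = -6: 2 elements are < x, 7 elements are > x.
New sorted list: [-9, -7, -6, -4, 0, 1, 8, 17, 28, 33]
New median = 1/2

Answer: 1/2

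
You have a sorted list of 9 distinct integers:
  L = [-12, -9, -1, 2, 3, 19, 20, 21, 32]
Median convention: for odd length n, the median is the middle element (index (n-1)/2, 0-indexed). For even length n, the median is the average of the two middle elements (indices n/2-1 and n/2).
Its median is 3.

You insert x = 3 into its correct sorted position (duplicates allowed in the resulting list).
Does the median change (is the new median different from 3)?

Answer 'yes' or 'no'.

Answer: no

Derivation:
Old median = 3
Insert x = 3
New median = 3
Changed? no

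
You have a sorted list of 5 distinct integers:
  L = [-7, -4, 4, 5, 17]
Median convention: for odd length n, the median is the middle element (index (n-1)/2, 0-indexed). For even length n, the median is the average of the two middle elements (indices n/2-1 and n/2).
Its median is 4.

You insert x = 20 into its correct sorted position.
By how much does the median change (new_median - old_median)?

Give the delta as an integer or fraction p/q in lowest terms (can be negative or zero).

Old median = 4
After inserting x = 20: new sorted = [-7, -4, 4, 5, 17, 20]
New median = 9/2
Delta = 9/2 - 4 = 1/2

Answer: 1/2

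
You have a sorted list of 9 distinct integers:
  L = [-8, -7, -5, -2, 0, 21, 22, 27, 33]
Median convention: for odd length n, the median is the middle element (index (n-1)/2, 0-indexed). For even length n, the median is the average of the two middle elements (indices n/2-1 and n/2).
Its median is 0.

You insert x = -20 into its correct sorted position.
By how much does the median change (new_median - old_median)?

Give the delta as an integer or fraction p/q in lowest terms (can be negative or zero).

Old median = 0
After inserting x = -20: new sorted = [-20, -8, -7, -5, -2, 0, 21, 22, 27, 33]
New median = -1
Delta = -1 - 0 = -1

Answer: -1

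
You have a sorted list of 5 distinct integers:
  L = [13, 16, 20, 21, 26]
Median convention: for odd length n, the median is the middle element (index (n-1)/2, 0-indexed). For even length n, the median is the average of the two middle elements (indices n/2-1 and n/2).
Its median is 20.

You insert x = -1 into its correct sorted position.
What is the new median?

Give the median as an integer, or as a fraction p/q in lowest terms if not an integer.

Answer: 18

Derivation:
Old list (sorted, length 5): [13, 16, 20, 21, 26]
Old median = 20
Insert x = -1
Old length odd (5). Middle was index 2 = 20.
New length even (6). New median = avg of two middle elements.
x = -1: 0 elements are < x, 5 elements are > x.
New sorted list: [-1, 13, 16, 20, 21, 26]
New median = 18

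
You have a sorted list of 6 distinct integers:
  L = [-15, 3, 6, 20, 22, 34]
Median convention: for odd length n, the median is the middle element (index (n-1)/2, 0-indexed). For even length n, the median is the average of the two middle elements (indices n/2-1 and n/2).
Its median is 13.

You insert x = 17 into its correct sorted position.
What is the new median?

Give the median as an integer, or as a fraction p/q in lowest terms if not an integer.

Old list (sorted, length 6): [-15, 3, 6, 20, 22, 34]
Old median = 13
Insert x = 17
Old length even (6). Middle pair: indices 2,3 = 6,20.
New length odd (7). New median = single middle element.
x = 17: 3 elements are < x, 3 elements are > x.
New sorted list: [-15, 3, 6, 17, 20, 22, 34]
New median = 17

Answer: 17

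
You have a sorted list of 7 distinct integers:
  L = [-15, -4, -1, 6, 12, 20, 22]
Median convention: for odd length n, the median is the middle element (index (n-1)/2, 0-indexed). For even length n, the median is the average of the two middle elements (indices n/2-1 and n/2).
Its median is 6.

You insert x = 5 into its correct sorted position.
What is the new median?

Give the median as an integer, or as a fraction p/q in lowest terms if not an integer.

Old list (sorted, length 7): [-15, -4, -1, 6, 12, 20, 22]
Old median = 6
Insert x = 5
Old length odd (7). Middle was index 3 = 6.
New length even (8). New median = avg of two middle elements.
x = 5: 3 elements are < x, 4 elements are > x.
New sorted list: [-15, -4, -1, 5, 6, 12, 20, 22]
New median = 11/2

Answer: 11/2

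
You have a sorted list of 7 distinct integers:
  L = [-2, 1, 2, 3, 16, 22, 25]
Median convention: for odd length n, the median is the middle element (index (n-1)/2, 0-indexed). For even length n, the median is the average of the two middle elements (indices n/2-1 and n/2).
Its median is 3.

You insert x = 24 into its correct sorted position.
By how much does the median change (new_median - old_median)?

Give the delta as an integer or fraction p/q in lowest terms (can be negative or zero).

Old median = 3
After inserting x = 24: new sorted = [-2, 1, 2, 3, 16, 22, 24, 25]
New median = 19/2
Delta = 19/2 - 3 = 13/2

Answer: 13/2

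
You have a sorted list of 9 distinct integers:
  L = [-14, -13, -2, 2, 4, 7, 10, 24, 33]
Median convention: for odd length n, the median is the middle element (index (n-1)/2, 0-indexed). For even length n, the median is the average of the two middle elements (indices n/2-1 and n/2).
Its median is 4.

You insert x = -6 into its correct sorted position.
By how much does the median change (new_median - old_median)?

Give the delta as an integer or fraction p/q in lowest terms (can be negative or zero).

Answer: -1

Derivation:
Old median = 4
After inserting x = -6: new sorted = [-14, -13, -6, -2, 2, 4, 7, 10, 24, 33]
New median = 3
Delta = 3 - 4 = -1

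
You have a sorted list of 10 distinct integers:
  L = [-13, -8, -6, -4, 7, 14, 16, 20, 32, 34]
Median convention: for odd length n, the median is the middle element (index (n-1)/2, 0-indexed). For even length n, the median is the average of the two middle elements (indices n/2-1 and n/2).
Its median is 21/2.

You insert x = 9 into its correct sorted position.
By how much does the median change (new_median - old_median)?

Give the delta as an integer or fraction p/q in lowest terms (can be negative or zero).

Answer: -3/2

Derivation:
Old median = 21/2
After inserting x = 9: new sorted = [-13, -8, -6, -4, 7, 9, 14, 16, 20, 32, 34]
New median = 9
Delta = 9 - 21/2 = -3/2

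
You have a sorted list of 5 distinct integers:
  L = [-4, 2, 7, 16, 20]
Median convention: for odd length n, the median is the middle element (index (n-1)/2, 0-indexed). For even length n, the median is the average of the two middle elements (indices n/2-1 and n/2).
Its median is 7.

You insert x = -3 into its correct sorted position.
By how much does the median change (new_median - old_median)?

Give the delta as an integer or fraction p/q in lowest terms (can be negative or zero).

Answer: -5/2

Derivation:
Old median = 7
After inserting x = -3: new sorted = [-4, -3, 2, 7, 16, 20]
New median = 9/2
Delta = 9/2 - 7 = -5/2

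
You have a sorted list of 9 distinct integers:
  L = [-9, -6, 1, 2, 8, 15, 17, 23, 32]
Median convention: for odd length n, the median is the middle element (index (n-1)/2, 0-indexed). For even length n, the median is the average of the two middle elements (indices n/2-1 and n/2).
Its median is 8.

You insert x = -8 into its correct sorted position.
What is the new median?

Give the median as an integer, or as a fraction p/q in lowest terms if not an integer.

Old list (sorted, length 9): [-9, -6, 1, 2, 8, 15, 17, 23, 32]
Old median = 8
Insert x = -8
Old length odd (9). Middle was index 4 = 8.
New length even (10). New median = avg of two middle elements.
x = -8: 1 elements are < x, 8 elements are > x.
New sorted list: [-9, -8, -6, 1, 2, 8, 15, 17, 23, 32]
New median = 5

Answer: 5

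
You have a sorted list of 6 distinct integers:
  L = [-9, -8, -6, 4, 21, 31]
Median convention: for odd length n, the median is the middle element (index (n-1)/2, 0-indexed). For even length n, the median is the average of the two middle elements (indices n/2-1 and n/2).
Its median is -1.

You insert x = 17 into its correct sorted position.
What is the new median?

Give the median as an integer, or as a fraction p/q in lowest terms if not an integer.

Answer: 4

Derivation:
Old list (sorted, length 6): [-9, -8, -6, 4, 21, 31]
Old median = -1
Insert x = 17
Old length even (6). Middle pair: indices 2,3 = -6,4.
New length odd (7). New median = single middle element.
x = 17: 4 elements are < x, 2 elements are > x.
New sorted list: [-9, -8, -6, 4, 17, 21, 31]
New median = 4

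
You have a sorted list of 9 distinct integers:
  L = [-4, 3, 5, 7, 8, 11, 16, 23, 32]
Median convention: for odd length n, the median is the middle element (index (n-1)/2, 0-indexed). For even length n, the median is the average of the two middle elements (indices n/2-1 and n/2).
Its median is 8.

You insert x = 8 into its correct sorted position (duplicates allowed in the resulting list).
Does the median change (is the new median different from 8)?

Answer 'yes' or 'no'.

Old median = 8
Insert x = 8
New median = 8
Changed? no

Answer: no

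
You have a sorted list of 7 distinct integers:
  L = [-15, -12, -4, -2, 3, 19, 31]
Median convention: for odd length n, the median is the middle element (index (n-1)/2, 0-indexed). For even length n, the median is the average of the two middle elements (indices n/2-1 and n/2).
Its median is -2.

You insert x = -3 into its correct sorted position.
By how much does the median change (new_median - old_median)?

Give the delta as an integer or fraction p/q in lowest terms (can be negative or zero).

Answer: -1/2

Derivation:
Old median = -2
After inserting x = -3: new sorted = [-15, -12, -4, -3, -2, 3, 19, 31]
New median = -5/2
Delta = -5/2 - -2 = -1/2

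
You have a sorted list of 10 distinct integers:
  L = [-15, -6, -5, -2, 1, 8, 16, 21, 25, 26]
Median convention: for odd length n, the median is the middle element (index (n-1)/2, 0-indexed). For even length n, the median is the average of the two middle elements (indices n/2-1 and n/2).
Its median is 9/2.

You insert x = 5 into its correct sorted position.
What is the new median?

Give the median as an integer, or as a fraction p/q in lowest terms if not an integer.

Answer: 5

Derivation:
Old list (sorted, length 10): [-15, -6, -5, -2, 1, 8, 16, 21, 25, 26]
Old median = 9/2
Insert x = 5
Old length even (10). Middle pair: indices 4,5 = 1,8.
New length odd (11). New median = single middle element.
x = 5: 5 elements are < x, 5 elements are > x.
New sorted list: [-15, -6, -5, -2, 1, 5, 8, 16, 21, 25, 26]
New median = 5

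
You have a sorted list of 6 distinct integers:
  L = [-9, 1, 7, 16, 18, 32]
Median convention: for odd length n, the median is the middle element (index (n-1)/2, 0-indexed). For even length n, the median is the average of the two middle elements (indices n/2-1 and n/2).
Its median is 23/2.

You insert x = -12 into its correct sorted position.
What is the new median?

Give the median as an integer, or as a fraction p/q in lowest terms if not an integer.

Answer: 7

Derivation:
Old list (sorted, length 6): [-9, 1, 7, 16, 18, 32]
Old median = 23/2
Insert x = -12
Old length even (6). Middle pair: indices 2,3 = 7,16.
New length odd (7). New median = single middle element.
x = -12: 0 elements are < x, 6 elements are > x.
New sorted list: [-12, -9, 1, 7, 16, 18, 32]
New median = 7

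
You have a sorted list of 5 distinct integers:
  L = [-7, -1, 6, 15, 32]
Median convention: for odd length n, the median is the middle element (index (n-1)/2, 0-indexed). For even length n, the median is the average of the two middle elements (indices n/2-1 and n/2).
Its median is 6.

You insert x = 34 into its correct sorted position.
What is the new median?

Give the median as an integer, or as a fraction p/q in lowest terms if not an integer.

Old list (sorted, length 5): [-7, -1, 6, 15, 32]
Old median = 6
Insert x = 34
Old length odd (5). Middle was index 2 = 6.
New length even (6). New median = avg of two middle elements.
x = 34: 5 elements are < x, 0 elements are > x.
New sorted list: [-7, -1, 6, 15, 32, 34]
New median = 21/2

Answer: 21/2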